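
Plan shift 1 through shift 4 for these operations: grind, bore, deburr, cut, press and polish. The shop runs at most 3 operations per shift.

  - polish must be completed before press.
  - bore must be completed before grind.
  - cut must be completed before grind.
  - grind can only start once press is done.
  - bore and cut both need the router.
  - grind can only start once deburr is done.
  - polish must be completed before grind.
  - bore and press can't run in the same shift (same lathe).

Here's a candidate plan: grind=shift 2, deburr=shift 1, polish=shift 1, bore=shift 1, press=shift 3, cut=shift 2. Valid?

grind can only start once deburr is done — holds.
bore and cut both need the router — holds.
cut must be completed before grind — violated.
The shop runs at most 3 operations per shift — holds.
polish must be completed before press — holds.
bore must be completed before grind — holds.
bore and press can't run in the same shift (same lathe) — holds.
polish must be completed before grind — holds.
grind can only start once press is done — violated.

No — it violates: grind can only start once press is done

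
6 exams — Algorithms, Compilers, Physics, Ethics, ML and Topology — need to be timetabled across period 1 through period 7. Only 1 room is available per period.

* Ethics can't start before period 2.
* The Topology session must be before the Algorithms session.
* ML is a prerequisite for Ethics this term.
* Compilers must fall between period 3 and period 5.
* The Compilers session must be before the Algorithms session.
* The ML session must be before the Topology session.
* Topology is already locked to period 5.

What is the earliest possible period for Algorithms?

Precedence pushes Algorithms to at least period 6.
Algorithms at period 6 is achievable: Ethics in period 2, Physics in period 4, Compilers in period 3, Topology in period 5, ML in period 1, Algorithms in period 6.

period 6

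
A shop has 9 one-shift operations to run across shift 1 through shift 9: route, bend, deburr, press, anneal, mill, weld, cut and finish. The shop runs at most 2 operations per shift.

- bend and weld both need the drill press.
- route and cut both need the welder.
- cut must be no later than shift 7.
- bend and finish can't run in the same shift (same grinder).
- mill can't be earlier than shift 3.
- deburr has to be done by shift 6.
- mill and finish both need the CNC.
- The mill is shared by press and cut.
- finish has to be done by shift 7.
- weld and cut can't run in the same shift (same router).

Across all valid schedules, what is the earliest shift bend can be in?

shift 1

bend at shift 1 is achievable: mill -> shift 3; weld -> shift 5; anneal -> shift 4; press -> shift 4; deburr -> shift 1; route -> shift 3; finish -> shift 2; cut -> shift 2; bend -> shift 1.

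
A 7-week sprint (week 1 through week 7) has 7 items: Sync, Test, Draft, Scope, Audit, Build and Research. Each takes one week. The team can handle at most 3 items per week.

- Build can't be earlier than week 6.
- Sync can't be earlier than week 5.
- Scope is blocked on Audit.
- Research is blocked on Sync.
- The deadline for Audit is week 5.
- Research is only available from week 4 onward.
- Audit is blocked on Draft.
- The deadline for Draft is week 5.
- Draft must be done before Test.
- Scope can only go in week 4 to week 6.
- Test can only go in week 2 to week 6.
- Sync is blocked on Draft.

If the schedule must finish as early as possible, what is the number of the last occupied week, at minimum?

The precedence chain requires at least 3 distinct weeks.
With at most 3 per week and 7 work items, at least 3 weeks are needed.
Build can't be placed before week 6, so the schedule must run through at least week 6.
6 works (last occupied week: week 6): for example Audit in week 2; Sync in week 5; Build in week 6; Draft in week 1; Scope in week 4; Test in week 2; Research in week 6.

6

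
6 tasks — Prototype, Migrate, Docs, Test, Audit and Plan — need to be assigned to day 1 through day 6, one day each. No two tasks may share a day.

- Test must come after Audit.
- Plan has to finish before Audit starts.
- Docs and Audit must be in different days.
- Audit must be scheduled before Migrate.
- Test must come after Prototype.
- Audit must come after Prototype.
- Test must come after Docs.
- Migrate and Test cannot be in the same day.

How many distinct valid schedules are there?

18

Splitting on Prototype: it can be day 1 (7), day 2 (7), day 3 (4). Listing each branch's schedules as (Migrate, Docs, Test, Audit, Plan) by day number:
Prototype=day 1: (4,5,6,3,2) (5,2,6,4,3) (5,3,6,4,2) (5,4,6,3,2) (6,2,5,4,3) (6,3,5,4,2) (6,4,5,3,2) — 7.
Prototype=day 2: (4,5,6,3,1) (5,1,6,4,3) (5,3,6,4,1) (5,4,6,3,1) (6,1,5,4,3) (6,3,5,4,1) (6,4,5,3,1) — 7.
Prototype=day 3: (5,1,6,4,2) (5,2,6,4,1) (6,1,5,4,2) (6,2,5,4,1) — 4.
Summing: 7 + 7 + 4 = 18.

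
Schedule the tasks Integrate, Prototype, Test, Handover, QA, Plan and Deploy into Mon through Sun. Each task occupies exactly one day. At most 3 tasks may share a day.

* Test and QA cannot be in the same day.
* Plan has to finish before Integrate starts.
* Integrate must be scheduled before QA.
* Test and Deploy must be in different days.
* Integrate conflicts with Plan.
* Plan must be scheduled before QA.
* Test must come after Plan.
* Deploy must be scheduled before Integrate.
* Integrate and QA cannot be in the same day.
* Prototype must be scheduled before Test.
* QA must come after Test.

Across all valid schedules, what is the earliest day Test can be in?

Precedence pushes Test to at least Tue; downstream work caps Test at Sat.
Test at Tue is achievable: Handover=Tue, Test=Tue, Deploy=Mon, Plan=Mon, Prototype=Mon, Integrate=Tue, QA=Wed.

Tue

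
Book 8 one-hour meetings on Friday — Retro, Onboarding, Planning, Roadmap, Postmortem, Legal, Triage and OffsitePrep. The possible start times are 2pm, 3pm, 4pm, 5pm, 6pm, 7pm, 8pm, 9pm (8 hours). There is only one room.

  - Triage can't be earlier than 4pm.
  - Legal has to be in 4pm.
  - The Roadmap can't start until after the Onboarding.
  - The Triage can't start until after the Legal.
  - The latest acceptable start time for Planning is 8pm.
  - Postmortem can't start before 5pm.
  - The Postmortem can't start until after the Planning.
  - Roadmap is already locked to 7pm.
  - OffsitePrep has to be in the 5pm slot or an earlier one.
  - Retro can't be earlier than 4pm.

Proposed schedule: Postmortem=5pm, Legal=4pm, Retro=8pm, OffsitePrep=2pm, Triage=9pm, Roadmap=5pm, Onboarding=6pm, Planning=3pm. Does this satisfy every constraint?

No. Roadmap is already locked to 7pm is not satisfied.

There is only one room — violated.
Triage can't be earlier than 4pm — holds.
Postmortem can't start before 5pm — holds.
The Triage can't start until after the Legal — holds.
OffsitePrep has to be in the 5pm slot or an earlier one — holds.
The Postmortem can't start until after the Planning — holds.
Legal has to be in 4pm — holds.
Roadmap is already locked to 7pm — violated.
The Roadmap can't start until after the Onboarding — violated.
Retro can't be earlier than 4pm — holds.
The latest acceptable start time for Planning is 8pm — holds.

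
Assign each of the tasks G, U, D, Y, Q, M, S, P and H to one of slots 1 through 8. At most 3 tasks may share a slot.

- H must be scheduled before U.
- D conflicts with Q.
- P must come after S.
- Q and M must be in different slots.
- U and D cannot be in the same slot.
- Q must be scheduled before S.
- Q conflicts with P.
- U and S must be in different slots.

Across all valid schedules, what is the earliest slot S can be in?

2

Precedence pushes S to at least 2; downstream work caps S at 7.
S at 2 is achievable: H in 1, Y in 2, G in 1, D in 2, S in 2, M in 3, U in 3, Q in 1, P in 3.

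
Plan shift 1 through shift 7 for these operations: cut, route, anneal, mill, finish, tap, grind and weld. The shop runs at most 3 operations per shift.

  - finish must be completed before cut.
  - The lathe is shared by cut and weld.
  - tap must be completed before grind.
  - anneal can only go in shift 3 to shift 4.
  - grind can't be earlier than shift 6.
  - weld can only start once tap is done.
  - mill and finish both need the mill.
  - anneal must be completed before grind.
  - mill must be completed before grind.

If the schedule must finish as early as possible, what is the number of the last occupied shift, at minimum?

The precedence chain requires at least 2 distinct shifts.
With at most 3 per shift and 8 operations, at least 3 shifts are needed.
grind can't be placed before shift 6, so the schedule must run through at least shift 6.
6 works (last occupied shift: shift 6): for example finish -> shift 1; tap -> shift 1; grind -> shift 6; weld -> shift 3; cut -> shift 2; anneal -> shift 3; route -> shift 1; mill -> shift 2.

shift 6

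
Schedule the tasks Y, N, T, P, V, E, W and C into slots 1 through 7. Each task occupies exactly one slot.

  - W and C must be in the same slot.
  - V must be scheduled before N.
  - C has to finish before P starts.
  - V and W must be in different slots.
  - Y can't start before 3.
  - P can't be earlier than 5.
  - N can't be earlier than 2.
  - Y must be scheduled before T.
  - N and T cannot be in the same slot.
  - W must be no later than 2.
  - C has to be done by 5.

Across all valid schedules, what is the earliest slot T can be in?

Precedence pushes T to at least 4.
T at 4 is achievable: P -> 5; W -> 1; C -> 1; V -> 2; Y -> 3; T -> 4; N -> 3; E -> 1.

4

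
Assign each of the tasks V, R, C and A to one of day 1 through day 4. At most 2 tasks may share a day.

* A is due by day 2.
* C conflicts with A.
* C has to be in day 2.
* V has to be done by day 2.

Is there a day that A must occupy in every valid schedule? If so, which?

A's window is day 1–day 2.
C is fixed at day 2, and A can't share a day with C.
So A must be day 1.

day 1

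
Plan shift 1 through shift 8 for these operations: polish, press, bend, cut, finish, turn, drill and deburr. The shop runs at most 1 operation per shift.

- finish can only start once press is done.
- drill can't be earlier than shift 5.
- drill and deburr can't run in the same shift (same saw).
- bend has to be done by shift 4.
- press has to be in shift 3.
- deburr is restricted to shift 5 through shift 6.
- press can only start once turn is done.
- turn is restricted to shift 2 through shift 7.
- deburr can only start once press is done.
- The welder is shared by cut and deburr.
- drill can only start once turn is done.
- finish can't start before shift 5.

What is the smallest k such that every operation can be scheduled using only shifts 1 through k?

The precedence chain requires at least 3 distinct shifts.
With at most 1 per shift and 8 operations, at least 8 shifts are needed.
finish can't be placed before shift 5, so the schedule must run through at least shift 5.
8 works (last occupied shift: shift 8): for example deburr in shift 5; polish in shift 4; press in shift 3; turn in shift 2; bend in shift 1; cut in shift 8; drill in shift 7; finish in shift 6.

8 shifts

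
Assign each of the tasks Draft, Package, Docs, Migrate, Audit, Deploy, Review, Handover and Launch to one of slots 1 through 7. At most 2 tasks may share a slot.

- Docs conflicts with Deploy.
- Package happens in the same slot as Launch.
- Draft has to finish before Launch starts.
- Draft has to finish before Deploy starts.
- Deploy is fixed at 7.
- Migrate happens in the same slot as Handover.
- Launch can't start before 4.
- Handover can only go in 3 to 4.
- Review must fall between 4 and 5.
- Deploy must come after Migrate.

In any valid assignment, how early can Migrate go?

3

Migrate must be in the same slot as Handover, which can't be before 3, so Migrate is at least 3; Migrate must be in the same slot as Handover, which can't be after 4, so Migrate is at most 4.
Migrate at 3 is achievable: Draft -> 1, Review -> 4, Docs -> 1, Deploy -> 7, Migrate -> 3, Package -> 5, Launch -> 5, Audit -> 2, Handover -> 3.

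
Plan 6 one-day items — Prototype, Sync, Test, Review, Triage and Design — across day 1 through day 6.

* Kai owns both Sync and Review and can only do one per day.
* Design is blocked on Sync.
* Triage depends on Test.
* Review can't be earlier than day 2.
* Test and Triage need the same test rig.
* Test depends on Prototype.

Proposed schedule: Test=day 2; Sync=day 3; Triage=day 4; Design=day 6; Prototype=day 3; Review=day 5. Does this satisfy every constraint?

Invalid. Test depends on Prototype.

Test and Triage need the same test rig — holds.
Triage depends on Test — holds.
Design is blocked on Sync — holds.
Review can't be earlier than day 2 — holds.
Kai owns both Sync and Review and can only do one per day — holds.
Test depends on Prototype — violated.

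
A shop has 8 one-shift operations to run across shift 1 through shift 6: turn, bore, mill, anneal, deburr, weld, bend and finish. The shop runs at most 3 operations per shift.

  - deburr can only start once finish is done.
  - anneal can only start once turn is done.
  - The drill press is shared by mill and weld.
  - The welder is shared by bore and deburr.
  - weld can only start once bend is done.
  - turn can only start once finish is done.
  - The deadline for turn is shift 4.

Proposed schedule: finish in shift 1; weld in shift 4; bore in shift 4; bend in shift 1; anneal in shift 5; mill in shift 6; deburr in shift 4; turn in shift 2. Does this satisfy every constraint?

anneal can only start once turn is done — holds.
The shop runs at most 3 operations per shift — holds.
weld can only start once bend is done — holds.
The welder is shared by bore and deburr — violated.
deburr can only start once finish is done — holds.
The deadline for turn is shift 4 — holds.
The drill press is shared by mill and weld — holds.
turn can only start once finish is done — holds.

No. The welder is shared by bore and deburr is not satisfied.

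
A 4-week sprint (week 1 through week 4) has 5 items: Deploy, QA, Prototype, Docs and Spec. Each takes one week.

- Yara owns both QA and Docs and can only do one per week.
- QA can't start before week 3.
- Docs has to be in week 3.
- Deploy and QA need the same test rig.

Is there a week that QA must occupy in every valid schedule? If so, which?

week 4

QA's window is week 3–week 4.
Docs is fixed at week 3, and QA can't share a week with Docs.
So QA must be week 4.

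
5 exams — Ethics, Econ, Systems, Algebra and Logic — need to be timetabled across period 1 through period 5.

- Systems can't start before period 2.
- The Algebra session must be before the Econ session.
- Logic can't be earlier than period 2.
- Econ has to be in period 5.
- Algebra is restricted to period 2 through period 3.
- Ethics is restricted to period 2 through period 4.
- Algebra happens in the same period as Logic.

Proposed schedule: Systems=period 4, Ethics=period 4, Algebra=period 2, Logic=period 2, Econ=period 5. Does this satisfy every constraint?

The Algebra session must be before the Econ session — holds.
Algebra happens in the same period as Logic — holds.
Ethics is restricted to period 2 through period 4 — holds.
Algebra is restricted to period 2 through period 3 — holds.
Logic can't be earlier than period 2 — holds.
Econ has to be in period 5 — holds.
Systems can't start before period 2 — holds.

Yes, all constraints hold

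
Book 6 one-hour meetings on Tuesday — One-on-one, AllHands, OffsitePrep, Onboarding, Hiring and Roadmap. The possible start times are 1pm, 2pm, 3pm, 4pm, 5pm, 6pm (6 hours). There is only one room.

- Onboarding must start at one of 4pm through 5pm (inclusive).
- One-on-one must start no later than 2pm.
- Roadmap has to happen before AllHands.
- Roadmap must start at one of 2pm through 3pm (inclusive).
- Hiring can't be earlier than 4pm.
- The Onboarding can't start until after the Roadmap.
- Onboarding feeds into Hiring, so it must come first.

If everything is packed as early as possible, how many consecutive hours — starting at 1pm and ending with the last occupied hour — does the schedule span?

The precedence chain requires at least 3 distinct hours.
With at most 1 per hour and 6 meetings, at least 6 hours are needed.
Propagating the time windows through the other constraints, Hiring can't land before 5pm — that is hour 5 counting from 1pm — so the schedule must run through at least 5 hours.
6 works (last occupied hour: 6pm): for example One-on-one=1pm, Roadmap=2pm, Hiring=5pm, AllHands=3pm, Onboarding=4pm, OffsitePrep=6pm.

6 hours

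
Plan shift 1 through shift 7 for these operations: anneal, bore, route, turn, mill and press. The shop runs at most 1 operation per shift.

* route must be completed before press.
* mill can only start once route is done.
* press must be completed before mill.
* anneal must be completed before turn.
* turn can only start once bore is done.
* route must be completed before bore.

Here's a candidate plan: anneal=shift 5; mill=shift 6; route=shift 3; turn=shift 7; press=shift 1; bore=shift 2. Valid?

Invalid. route must be completed before press.

turn can only start once bore is done — holds.
press must be completed before mill — holds.
route must be completed before press — violated.
anneal must be completed before turn — holds.
mill can only start once route is done — holds.
The shop runs at most 1 operation per shift — holds.
route must be completed before bore — violated.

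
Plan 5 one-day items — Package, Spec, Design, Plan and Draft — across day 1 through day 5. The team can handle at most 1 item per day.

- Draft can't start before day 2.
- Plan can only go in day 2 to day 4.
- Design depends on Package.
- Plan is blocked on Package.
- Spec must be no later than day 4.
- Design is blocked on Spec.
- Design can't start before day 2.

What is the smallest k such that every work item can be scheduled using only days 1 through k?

5

The precedence chain requires at least 2 distinct days.
With at most 1 per day and 5 work items, at least 5 days are needed.
5 works (last occupied day: day 5): for example Draft=day 5, Plan=day 2, Spec=day 3, Package=day 1, Design=day 4.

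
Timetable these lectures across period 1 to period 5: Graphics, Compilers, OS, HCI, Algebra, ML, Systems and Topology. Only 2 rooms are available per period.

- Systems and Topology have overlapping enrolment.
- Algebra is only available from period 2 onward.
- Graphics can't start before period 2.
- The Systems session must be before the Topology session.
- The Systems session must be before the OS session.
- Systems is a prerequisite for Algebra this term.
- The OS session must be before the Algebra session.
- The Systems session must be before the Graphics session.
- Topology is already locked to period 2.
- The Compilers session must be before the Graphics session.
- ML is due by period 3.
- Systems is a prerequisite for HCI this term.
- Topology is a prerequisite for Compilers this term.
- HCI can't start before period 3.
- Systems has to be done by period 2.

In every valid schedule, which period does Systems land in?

Systems's window is period 1–period 2.
Topology is fixed at period 2, and Systems can't share a period with Topology.
So Systems must be period 1.

period 1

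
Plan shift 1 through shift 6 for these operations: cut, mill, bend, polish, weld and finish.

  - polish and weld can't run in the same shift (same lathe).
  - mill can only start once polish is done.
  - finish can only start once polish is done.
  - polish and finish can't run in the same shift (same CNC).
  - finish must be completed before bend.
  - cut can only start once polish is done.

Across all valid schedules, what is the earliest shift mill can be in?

Precedence pushes mill to at least shift 2.
mill at shift 2 is achievable: cut -> shift 2, finish -> shift 2, bend -> shift 3, mill -> shift 2, weld -> shift 2, polish -> shift 1.

shift 2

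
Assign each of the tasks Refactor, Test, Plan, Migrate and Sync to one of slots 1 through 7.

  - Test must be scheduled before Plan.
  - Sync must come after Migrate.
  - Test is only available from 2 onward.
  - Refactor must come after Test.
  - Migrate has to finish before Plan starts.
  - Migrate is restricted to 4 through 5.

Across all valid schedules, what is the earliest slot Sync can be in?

5

Precedence pushes Sync to at least 5.
Sync at 5 is achievable: Refactor=3, Sync=5, Test=2, Migrate=4, Plan=5.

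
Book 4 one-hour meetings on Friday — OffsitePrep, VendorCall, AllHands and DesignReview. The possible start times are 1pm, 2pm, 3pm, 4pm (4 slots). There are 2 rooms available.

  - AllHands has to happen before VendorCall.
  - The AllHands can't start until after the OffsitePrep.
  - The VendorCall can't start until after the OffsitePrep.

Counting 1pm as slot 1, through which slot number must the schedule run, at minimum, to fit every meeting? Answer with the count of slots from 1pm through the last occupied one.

The precedence chain requires at least 3 distinct slots.
With at most 2 per slot and 4 meetings, at least 2 slots are needed.
3 works (last occupied slot: 3pm): for example DesignReview -> 1pm, AllHands -> 2pm, OffsitePrep -> 1pm, VendorCall -> 3pm.

3 slots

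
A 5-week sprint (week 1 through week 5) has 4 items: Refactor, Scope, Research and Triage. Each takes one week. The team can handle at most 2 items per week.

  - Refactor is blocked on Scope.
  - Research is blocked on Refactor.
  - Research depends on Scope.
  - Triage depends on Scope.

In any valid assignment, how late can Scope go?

week 3

Downstream work caps Scope at week 3.
Scope at week 3 is achievable: Research=week 5; Triage=week 4; Scope=week 3; Refactor=week 4.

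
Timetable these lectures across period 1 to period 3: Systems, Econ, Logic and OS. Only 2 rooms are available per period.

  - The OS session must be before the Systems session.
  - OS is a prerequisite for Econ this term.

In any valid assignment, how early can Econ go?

period 2

Precedence pushes Econ to at least period 2.
Econ at period 2 is achievable: Systems -> period 2; Logic -> period 1; Econ -> period 2; OS -> period 1.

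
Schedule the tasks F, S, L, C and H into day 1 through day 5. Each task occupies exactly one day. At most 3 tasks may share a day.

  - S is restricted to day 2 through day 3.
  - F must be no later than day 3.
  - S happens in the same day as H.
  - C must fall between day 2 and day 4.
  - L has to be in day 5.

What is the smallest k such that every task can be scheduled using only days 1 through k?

With at most 3 per day and 5 tasks, at least 2 days are needed.
L can't be placed before day 5, so the schedule must run through at least day 5.
5 works (last occupied day: day 5): for example S=day 2, C=day 2, L=day 5, F=day 1, H=day 2.

5 days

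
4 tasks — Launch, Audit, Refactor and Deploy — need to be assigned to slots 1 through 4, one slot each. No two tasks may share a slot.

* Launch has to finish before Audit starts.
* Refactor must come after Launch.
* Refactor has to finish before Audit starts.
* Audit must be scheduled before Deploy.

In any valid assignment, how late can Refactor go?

Precedence pushes Refactor to at least 2; downstream work caps Refactor at 2.
Refactor at 2 is achievable: Refactor in 2; Deploy in 4; Audit in 3; Launch in 1.

2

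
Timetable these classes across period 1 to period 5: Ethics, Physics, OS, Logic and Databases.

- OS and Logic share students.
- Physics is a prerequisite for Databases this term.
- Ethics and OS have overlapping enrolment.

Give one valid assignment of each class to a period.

Physics=period 1, Databases=period 2, OS=period 2, Logic=period 1, Ethics=period 1

Checking: Physics(period 1) before Databases(period 2); OS(period 2) != Logic(period 1); Ethics(period 1) != OS(period 2).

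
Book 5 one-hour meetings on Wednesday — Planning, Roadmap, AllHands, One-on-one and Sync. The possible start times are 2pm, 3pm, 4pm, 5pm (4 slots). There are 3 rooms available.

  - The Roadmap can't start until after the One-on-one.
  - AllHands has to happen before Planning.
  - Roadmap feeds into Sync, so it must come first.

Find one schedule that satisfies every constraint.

Sync in 4pm, Roadmap in 3pm, AllHands in 2pm, One-on-one in 2pm, Planning in 3pm

Checking: Roadmap(3pm) before Sync(4pm); AllHands(2pm) before Planning(3pm); One-on-one(2pm) before Roadmap(3pm); max 2 per slot (cap 3).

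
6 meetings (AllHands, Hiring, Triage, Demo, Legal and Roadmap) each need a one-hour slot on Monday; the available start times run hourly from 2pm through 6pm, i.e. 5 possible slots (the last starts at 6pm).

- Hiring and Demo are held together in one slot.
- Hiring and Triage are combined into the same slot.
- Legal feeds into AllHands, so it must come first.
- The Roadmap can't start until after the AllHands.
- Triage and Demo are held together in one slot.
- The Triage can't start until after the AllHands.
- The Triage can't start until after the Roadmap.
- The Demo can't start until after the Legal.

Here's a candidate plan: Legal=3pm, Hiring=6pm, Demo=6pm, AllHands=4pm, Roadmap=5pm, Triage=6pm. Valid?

Yes, all constraints hold

The Triage can't start until after the AllHands — holds.
Hiring and Demo are held together in one slot — holds.
The Triage can't start until after the Roadmap — holds.
Legal feeds into AllHands, so it must come first — holds.
The Roadmap can't start until after the AllHands — holds.
Hiring and Triage are combined into the same slot — holds.
The Demo can't start until after the Legal — holds.
Triage and Demo are held together in one slot — holds.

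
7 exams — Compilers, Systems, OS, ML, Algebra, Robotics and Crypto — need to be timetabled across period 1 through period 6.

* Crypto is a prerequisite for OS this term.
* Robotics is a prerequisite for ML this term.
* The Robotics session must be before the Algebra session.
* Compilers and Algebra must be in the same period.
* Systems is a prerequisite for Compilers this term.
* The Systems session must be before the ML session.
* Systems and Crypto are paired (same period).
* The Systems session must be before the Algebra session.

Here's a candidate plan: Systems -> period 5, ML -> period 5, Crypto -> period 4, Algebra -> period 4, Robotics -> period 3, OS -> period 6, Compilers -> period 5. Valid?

Robotics is a prerequisite for ML this term — holds.
The Systems session must be before the ML session — violated.
Compilers and Algebra must be in the same period — violated.
The Systems session must be before the Algebra session — violated.
Crypto is a prerequisite for OS this term — holds.
Systems and Crypto are paired (same period) — violated.
Systems is a prerequisite for Compilers this term — violated.
The Robotics session must be before the Algebra session — holds.

No. The Systems session must be before the Algebra session is not satisfied.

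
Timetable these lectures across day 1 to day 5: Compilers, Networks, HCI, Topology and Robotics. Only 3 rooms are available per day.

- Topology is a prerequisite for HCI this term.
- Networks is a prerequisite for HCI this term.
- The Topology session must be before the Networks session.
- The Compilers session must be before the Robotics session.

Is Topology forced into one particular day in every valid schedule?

Topology can be day 1 (e.g. Networks in day 2; Topology in day 1; Compilers in day 1; Robotics in day 2; HCI in day 3) or day 2 (e.g. Networks=day 3; HCI=day 4; Topology=day 2; Robotics=day 2; Compilers=day 1).

No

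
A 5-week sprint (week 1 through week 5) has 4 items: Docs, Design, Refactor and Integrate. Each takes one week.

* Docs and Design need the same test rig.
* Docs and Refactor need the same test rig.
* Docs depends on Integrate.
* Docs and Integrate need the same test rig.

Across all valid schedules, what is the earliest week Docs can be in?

Precedence pushes Docs to at least week 2.
Docs at week 2 is achievable: Integrate=week 1, Refactor=week 1, Design=week 1, Docs=week 2.

week 2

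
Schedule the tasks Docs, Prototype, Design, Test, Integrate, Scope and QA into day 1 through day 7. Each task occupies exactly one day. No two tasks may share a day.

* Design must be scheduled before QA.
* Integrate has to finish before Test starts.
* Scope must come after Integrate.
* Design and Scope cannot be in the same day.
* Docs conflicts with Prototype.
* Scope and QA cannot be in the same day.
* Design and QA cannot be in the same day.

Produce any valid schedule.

Test in day 3, Design in day 2, Integrate in day 1, Docs in day 6, Prototype in day 7, Scope in day 4, QA in day 5

Checking: Integrate(day 1) before Scope(day 4); Integrate(day 1) before Test(day 3); Design(day 2) before QA(day 5); Docs(day 6) != Prototype(day 7); Design(day 2) != Scope(day 4); Design(day 2) != QA(day 5); Scope(day 4) != QA(day 5); max 1 per day (cap 1).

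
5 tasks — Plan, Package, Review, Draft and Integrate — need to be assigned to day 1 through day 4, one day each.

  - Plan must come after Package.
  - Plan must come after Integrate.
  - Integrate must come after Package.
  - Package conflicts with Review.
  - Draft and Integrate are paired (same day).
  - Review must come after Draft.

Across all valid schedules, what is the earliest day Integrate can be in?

Precedence pushes Integrate to at least day 2; downstream work caps Integrate at day 3.
Integrate at day 2 is achievable: Review in day 3; Package in day 1; Plan in day 3; Integrate in day 2; Draft in day 2.

day 2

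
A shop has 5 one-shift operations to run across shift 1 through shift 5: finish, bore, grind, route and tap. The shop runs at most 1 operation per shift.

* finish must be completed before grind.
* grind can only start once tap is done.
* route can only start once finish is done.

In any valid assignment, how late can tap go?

Downstream work caps tap at shift 4.
tap at shift 4 is achievable: bore=shift 3, tap=shift 4, route=shift 2, finish=shift 1, grind=shift 5.

shift 4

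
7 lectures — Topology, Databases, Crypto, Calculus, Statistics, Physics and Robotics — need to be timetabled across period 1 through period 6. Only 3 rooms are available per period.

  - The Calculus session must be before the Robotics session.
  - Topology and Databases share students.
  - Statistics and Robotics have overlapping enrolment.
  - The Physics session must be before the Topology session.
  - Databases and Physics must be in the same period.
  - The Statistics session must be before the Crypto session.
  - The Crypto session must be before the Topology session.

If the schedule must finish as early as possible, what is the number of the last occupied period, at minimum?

period 3

The precedence chain requires at least 3 distinct periods.
With at most 3 per period and 7 lectures, at least 3 periods are needed.
3 works (last occupied period: period 3): for example Databases=period 2, Crypto=period 2, Calculus=period 1, Physics=period 2, Topology=period 3, Robotics=period 3, Statistics=period 1.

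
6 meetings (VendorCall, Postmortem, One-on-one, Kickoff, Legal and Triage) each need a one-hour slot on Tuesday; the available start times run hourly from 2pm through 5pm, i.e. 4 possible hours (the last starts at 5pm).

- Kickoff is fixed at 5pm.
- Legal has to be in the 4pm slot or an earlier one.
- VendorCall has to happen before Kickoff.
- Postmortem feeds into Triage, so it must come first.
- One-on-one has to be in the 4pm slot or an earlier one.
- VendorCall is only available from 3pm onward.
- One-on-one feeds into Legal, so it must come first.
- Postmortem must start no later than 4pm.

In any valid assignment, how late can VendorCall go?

4pm

VendorCall is available from 3pm; downstream work caps VendorCall at 4pm.
VendorCall at 4pm is achievable: Legal in 3pm, Kickoff in 5pm, One-on-one in 2pm, VendorCall in 4pm, Postmortem in 2pm, Triage in 3pm.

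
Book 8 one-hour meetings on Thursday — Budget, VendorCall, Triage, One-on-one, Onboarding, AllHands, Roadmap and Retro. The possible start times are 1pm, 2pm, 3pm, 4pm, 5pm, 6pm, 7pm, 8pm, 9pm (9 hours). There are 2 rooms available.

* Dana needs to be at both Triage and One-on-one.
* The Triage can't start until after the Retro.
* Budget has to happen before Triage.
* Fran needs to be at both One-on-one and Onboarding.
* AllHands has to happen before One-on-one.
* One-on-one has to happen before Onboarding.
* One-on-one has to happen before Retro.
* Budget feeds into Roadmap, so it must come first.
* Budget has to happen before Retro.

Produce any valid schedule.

Onboarding=3pm; Triage=4pm; AllHands=1pm; Budget=1pm; Roadmap=2pm; Retro=3pm; VendorCall=4pm; One-on-one=2pm

Checking: Budget(1pm) before Retro(3pm); Budget(1pm) before Roadmap(2pm); AllHands(1pm) before One-on-one(2pm); Budget(1pm) before Triage(4pm); One-on-one(2pm) before Retro(3pm); Retro(3pm) before Triage(4pm); One-on-one(2pm) before Onboarding(3pm); Triage(4pm) != One-on-one(2pm); One-on-one(2pm) != Onboarding(3pm); max 2 per hour (cap 2).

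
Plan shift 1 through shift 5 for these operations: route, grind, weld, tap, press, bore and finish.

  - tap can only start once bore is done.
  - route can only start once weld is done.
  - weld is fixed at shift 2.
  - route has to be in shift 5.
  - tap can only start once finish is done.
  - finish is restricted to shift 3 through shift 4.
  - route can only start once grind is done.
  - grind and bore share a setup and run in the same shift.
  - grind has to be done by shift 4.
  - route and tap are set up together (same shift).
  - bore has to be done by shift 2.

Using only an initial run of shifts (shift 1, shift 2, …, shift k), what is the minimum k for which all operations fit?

5

The precedence chain requires at least 2 distinct shifts.
route can't be placed before shift 5, so the schedule must run through at least shift 5.
5 works (last occupied shift: shift 5): for example route=shift 5, press=shift 1, tap=shift 5, weld=shift 2, grind=shift 1, finish=shift 3, bore=shift 1.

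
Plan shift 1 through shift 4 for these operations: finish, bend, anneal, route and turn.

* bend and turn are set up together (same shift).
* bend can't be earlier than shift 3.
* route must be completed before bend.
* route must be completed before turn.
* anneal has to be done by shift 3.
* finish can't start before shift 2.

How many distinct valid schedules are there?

45

Splitting on finish: it can be shift 2 (15), shift 3 (15), shift 4 (15). Listing each branch's schedules as (bend, anneal, route, turn) by shift number:
finish=shift 2: (3,1,1,3) (3,1,2,3) (3,2,1,3) (3,2,2,3) (3,3,1,3) (3,3,2,3) (4,1,1,4) (4,1,2,4) (4,1,3,4) (4,2,1,4) (4,2,2,4) (4,2,3,4) (4,3,1,4) (4,3,2,4) (4,3,3,4) — 15.
finish=shift 3: (3,1,1,3) (3,1,2,3) (3,2,1,3) (3,2,2,3) (3,3,1,3) (3,3,2,3) (4,1,1,4) (4,1,2,4) (4,1,3,4) (4,2,1,4) (4,2,2,4) (4,2,3,4) (4,3,1,4) (4,3,2,4) (4,3,3,4) — 15.
finish=shift 4: (3,1,1,3) (3,1,2,3) (3,2,1,3) (3,2,2,3) (3,3,1,3) (3,3,2,3) (4,1,1,4) (4,1,2,4) (4,1,3,4) (4,2,1,4) (4,2,2,4) (4,2,3,4) (4,3,1,4) (4,3,2,4) (4,3,3,4) — 15.
Summing: 15 + 15 + 15 = 45.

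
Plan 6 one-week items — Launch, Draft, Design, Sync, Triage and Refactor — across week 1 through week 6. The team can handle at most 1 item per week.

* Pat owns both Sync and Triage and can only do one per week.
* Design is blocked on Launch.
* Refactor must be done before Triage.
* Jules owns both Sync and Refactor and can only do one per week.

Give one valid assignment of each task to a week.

Design in week 2, Refactor in week 3, Draft in week 5, Triage in week 4, Launch in week 1, Sync in week 6

Checking: Refactor(week 3) before Triage(week 4); Launch(week 1) before Design(week 2); Sync(week 6) != Refactor(week 3); Sync(week 6) != Triage(week 4); max 1 per week (cap 1).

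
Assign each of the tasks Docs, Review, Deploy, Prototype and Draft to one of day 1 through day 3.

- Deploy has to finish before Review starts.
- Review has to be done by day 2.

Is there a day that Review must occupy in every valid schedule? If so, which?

day 2

Precedence pushes Review to at least day 2; Review's own window allows nothing later than day 2.
So Review is pinned to day 2.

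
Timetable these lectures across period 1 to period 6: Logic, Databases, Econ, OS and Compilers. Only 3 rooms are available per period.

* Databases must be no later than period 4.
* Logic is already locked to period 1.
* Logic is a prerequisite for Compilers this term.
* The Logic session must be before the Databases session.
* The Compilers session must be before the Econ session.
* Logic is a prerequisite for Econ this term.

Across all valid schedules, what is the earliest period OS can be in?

OS at period 1 is achievable: Databases=period 2, Logic=period 1, Compilers=period 2, Econ=period 3, OS=period 1.

period 1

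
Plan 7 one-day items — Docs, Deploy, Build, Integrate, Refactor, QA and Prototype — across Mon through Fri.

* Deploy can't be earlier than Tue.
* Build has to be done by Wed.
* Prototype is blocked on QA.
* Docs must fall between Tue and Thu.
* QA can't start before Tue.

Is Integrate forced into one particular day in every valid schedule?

No

Integrate can be Mon (e.g. Docs -> Tue; QA -> Tue; Deploy -> Tue; Prototype -> Wed; Integrate -> Mon; Refactor -> Mon; Build -> Mon) or Tue (e.g. Docs=Tue, Integrate=Tue, Build=Mon, Deploy=Tue, QA=Tue, Prototype=Wed, Refactor=Mon).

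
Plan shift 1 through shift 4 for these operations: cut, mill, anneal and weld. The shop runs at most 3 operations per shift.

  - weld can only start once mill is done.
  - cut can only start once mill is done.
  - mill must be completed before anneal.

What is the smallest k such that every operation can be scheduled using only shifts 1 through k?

The precedence chain requires at least 2 distinct shifts.
With at most 3 per shift and 4 operations, at least 2 shifts are needed.
2 works (last occupied shift: shift 2): for example anneal -> shift 2, cut -> shift 2, mill -> shift 1, weld -> shift 2.

2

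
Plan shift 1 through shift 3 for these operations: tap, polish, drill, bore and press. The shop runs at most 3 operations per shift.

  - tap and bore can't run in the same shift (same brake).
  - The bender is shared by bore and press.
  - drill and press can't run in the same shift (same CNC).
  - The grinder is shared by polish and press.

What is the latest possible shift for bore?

bore at shift 3 is achievable: polish -> shift 1; bore -> shift 3; tap -> shift 1; drill -> shift 1; press -> shift 2.

shift 3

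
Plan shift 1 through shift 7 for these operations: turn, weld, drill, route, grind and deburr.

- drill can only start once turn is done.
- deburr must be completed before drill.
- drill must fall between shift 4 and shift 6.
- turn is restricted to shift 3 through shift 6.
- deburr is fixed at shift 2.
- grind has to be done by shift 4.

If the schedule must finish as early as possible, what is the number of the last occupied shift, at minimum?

4

The precedence chain requires at least 2 distinct shifts.
drill can't be placed before shift 4, so the schedule must run through at least shift 4.
4 works (last occupied shift: shift 4): for example turn -> shift 3, drill -> shift 4, route -> shift 1, weld -> shift 1, grind -> shift 1, deburr -> shift 2.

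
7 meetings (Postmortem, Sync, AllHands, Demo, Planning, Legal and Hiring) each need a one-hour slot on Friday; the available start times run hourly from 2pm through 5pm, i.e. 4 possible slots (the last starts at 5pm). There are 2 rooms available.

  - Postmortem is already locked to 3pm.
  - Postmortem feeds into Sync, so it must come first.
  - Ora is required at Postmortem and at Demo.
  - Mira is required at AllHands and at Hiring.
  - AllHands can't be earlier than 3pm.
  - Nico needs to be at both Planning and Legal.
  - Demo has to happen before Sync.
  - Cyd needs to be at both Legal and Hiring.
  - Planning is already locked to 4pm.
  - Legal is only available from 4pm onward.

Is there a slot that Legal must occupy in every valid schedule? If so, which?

Legal's window is 4pm–5pm.
Planning is fixed at 4pm, and Legal can't share a slot with Planning.
So Legal must be 5pm.

5pm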